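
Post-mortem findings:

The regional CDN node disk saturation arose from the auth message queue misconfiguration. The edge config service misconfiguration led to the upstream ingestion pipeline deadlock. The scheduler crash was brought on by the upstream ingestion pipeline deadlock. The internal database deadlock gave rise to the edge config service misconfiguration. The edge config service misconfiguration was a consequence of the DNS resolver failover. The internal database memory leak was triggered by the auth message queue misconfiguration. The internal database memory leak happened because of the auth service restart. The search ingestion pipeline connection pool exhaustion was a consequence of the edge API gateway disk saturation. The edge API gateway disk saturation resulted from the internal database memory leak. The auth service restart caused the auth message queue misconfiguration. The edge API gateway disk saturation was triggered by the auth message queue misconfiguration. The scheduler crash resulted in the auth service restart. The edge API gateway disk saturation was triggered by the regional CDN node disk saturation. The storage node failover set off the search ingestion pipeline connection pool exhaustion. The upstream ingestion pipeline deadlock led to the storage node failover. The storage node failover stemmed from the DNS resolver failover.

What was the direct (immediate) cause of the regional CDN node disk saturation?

the auth message queue misconfiguration

Upstream contributors include the DNS resolver failover, the edge config service misconfiguration, the upstream ingestion pipeline deadlock, the scheduler crash, the auth service restart, the internal database deadlock, but only the auth message queue misconfiguration feeds directly into the regional CDN node disk saturation.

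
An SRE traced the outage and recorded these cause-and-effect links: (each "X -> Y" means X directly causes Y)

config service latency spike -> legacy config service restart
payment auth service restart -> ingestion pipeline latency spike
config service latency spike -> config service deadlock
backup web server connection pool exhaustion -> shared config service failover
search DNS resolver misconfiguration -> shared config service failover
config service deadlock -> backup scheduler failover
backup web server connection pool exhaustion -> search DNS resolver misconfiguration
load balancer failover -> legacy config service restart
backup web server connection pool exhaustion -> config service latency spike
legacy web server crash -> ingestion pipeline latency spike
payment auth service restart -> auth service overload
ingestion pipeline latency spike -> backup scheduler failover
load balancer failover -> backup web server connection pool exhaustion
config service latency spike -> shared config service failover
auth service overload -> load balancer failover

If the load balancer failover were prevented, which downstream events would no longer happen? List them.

the backup web server connection pool exhaustion, the config service deadlock, the config service latency spike, the legacy config service restart, the search DNS resolver misconfiguration, the shared config service failover

Downstream of the load balancer failover: the backup web server connection pool exhaustion, the search DNS resolver misconfiguration, the config service latency spike, the shared config service failover, the config service deadlock, the backup scheduler failover, the legacy config service restart.
Of those, still caused via another path: the backup scheduler failover.
The remainder have no surviving cause.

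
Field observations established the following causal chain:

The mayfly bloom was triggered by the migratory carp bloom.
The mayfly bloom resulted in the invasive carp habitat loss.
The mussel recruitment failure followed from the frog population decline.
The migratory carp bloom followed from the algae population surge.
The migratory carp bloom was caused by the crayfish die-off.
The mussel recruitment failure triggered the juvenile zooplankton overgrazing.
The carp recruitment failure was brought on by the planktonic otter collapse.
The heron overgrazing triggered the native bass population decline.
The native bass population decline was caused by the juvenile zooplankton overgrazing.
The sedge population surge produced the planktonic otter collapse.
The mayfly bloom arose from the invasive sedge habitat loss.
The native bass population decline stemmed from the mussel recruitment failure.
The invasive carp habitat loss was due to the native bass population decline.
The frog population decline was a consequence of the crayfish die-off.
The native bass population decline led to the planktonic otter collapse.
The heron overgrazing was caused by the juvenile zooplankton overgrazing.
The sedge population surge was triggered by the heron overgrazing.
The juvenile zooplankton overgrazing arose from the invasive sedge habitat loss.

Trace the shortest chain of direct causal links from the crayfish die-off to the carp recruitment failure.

the crayfish die-off → the frog population decline
the frog population decline → the mussel recruitment failure
the mussel recruitment failure → the native bass population decline
the native bass population decline → the planktonic otter collapse
the planktonic otter collapse → the carp recruitment failure
Length: 5 steps.

the crayfish die-off → the frog population decline → the mussel recruitment failure → the native bass population decline → the planktonic otter collapse → the carp recruitment failure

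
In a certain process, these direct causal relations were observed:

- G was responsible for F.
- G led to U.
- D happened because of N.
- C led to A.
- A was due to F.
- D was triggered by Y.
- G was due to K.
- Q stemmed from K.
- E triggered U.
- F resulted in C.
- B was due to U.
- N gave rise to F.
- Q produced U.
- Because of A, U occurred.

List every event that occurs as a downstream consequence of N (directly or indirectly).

A, B, C, D, F, U

Direct effects: F, D.
2 steps out: C, A.
3 steps out: U.
4 steps out: B.
Not reachable from it: Y, E, K, G, Q.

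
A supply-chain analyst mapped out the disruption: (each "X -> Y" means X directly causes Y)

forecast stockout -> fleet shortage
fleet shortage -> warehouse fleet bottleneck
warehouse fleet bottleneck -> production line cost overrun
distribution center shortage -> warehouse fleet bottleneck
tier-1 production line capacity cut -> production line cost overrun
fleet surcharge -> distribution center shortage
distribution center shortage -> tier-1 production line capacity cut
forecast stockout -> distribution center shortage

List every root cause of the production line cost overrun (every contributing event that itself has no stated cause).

the fleet surcharge, the forecast stockout

Tracing upstream from the production line cost overrun: the production line cost overrun ← the tier-1 production line capacity cut ← the distribution center shortage ← the forecast stockout.
A separate upstream branch: the production line cost overrun ← the tier-1 production line capacity cut ← the distribution center shortage ← the fleet surcharge.
Each of those chain origins has no stated cause.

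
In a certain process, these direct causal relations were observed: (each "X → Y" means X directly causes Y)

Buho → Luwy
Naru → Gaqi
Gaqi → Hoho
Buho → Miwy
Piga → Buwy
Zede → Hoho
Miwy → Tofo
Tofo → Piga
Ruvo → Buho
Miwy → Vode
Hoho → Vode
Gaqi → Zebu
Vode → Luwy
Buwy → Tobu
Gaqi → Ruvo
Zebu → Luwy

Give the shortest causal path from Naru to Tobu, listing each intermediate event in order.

Naru → Gaqi → Ruvo → Buho → Miwy → Tofo → Piga → Buwy → Tobu

Naru → Gaqi
Gaqi → Ruvo
Ruvo → Buho
Buho → Miwy
Miwy → Tofo
Tofo → Piga
Piga → Buwy
Buwy → Tobu
Length: 8 steps.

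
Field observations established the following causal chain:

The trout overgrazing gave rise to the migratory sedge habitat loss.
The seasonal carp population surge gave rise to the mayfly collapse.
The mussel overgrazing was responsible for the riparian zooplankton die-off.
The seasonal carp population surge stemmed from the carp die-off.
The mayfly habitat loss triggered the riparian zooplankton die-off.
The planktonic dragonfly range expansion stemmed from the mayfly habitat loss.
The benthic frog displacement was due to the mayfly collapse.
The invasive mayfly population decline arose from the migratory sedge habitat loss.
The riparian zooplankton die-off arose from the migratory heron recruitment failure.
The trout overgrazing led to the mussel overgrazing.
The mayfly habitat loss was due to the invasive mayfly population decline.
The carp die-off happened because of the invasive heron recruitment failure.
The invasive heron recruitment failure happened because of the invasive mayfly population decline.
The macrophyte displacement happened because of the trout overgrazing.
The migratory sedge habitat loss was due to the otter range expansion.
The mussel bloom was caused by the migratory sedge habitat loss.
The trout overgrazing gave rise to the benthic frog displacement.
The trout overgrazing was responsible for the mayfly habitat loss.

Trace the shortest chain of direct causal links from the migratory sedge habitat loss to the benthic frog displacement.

the migratory sedge habitat loss → the invasive mayfly population decline
the invasive mayfly population decline → the invasive heron recruitment failure
the invasive heron recruitment failure → the carp die-off
the carp die-off → the seasonal carp population surge
the seasonal carp population surge → the mayfly collapse
the mayfly collapse → the benthic frog displacement
Length: 6 steps.

the migratory sedge habitat loss → the invasive mayfly population decline → the invasive heron recruitment failure → the carp die-off → the seasonal carp population surge → the mayfly collapse → the benthic frog displacement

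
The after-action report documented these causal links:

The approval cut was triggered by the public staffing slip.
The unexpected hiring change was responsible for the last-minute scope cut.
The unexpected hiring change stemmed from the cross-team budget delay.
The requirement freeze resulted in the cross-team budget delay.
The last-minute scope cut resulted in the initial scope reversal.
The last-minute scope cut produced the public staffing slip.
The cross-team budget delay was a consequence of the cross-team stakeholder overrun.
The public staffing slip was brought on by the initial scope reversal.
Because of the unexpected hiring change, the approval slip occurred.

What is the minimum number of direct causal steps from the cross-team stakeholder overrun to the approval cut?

Shortest chain: the cross-team stakeholder overrun → the cross-team budget delay → the unexpected hiring change → the last-minute scope cut → the public staffing slip → the approval cut.

5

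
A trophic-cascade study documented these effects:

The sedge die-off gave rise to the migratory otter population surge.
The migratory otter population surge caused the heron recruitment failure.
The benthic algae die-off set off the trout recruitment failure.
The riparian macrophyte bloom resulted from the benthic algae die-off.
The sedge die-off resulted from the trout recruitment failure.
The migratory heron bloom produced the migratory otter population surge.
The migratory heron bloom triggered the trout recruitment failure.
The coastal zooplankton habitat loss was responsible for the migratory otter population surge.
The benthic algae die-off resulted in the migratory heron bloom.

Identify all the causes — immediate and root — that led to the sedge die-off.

Immediate cause of the sedge die-off: the trout recruitment failure.
Further upstream: the benthic algae die-off, the migratory heron bloom.

the benthic algae die-off, the migratory heron bloom, the trout recruitment failure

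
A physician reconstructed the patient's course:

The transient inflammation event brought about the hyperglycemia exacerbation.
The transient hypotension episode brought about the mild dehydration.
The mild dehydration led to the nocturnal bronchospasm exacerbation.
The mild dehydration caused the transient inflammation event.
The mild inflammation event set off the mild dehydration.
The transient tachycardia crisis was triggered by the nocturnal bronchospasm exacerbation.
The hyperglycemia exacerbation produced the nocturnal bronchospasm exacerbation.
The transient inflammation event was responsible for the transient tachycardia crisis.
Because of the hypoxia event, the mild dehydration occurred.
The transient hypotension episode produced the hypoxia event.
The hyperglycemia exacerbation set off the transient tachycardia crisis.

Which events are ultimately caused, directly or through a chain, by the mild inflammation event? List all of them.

the hyperglycemia exacerbation, the mild dehydration, the nocturnal bronchospasm exacerbation, the transient inflammation event, the transient tachycardia crisis

Direct effects: the mild dehydration.
2 steps out: the transient inflammation event, the nocturnal bronchospasm exacerbation.
3 steps out: the hyperglycemia exacerbation, the transient tachycardia crisis.
Not reachable from it: the transient hypotension episode, the hypoxia event.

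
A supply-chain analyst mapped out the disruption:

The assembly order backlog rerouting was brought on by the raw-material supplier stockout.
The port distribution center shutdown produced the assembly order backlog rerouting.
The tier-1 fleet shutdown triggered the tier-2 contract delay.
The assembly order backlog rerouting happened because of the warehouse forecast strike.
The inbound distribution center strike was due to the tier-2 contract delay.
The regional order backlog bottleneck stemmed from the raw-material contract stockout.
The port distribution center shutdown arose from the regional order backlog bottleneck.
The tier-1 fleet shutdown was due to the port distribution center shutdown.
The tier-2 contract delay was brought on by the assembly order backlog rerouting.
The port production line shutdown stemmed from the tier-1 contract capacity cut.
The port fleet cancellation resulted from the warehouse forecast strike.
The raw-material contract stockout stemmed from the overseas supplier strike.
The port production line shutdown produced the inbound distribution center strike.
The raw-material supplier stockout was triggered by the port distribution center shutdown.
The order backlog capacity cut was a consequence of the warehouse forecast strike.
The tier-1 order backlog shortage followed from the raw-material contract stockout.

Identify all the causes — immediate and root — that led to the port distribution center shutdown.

Immediate cause of the port distribution center shutdown: the regional order backlog bottleneck.
Further upstream: the overseas supplier strike, the raw-material contract stockout.

the overseas supplier strike, the raw-material contract stockout, the regional order backlog bottleneck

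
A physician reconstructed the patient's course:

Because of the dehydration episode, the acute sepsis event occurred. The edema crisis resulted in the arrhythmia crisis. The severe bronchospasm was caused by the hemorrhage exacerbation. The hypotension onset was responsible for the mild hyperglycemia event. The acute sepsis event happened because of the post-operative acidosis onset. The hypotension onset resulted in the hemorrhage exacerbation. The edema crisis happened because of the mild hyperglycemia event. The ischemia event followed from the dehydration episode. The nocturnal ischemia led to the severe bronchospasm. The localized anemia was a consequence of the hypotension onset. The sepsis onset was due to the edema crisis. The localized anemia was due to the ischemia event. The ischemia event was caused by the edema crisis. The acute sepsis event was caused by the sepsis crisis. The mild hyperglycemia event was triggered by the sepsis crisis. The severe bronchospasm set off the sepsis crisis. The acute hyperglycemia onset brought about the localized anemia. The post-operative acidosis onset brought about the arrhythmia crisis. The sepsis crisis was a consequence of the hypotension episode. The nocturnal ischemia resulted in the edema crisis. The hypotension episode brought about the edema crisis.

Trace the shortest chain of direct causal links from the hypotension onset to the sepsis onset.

the hypotension onset → the mild hyperglycemia event
the mild hyperglycemia event → the edema crisis
the edema crisis → the sepsis onset
Length: 3 steps.

the hypotension onset → the mild hyperglycemia event → the edema crisis → the sepsis onset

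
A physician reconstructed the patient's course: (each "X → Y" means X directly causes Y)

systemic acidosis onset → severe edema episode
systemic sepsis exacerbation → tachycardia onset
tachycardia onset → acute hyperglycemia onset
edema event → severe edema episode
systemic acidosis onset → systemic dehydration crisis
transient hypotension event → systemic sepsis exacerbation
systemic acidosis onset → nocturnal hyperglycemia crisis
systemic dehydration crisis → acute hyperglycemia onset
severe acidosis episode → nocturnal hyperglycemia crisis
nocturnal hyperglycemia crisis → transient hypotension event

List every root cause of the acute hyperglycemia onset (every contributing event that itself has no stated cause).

Tracing upstream from the acute hyperglycemia onset: the acute hyperglycemia onset ← the systemic dehydration crisis ← the systemic acidosis onset.
A separate upstream branch: the acute hyperglycemia onset ← the tachycardia onset ← the systemic sepsis exacerbation ← the transient hypotension event ← the nocturnal hyperglycemia crisis ← the severe acidosis episode.
Each of those chain origins has no stated cause.

the severe acidosis episode, the systemic acidosis onset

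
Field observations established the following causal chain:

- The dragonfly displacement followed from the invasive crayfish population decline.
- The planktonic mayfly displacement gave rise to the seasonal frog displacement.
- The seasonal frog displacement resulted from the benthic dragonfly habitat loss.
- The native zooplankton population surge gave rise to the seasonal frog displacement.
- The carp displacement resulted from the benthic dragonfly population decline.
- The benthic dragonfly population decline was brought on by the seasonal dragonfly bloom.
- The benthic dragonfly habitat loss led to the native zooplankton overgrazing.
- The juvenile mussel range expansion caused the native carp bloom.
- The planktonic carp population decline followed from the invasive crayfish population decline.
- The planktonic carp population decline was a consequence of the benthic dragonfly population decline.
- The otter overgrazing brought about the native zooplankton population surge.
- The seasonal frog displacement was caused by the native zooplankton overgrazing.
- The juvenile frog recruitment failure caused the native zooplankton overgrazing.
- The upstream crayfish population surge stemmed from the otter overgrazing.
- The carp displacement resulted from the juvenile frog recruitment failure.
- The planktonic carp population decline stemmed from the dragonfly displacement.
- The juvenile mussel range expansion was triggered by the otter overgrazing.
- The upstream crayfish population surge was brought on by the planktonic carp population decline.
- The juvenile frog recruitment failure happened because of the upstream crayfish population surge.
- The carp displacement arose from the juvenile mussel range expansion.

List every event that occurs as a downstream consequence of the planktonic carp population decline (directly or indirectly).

the carp displacement, the juvenile frog recruitment failure, the native zooplankton overgrazing, the seasonal frog displacement, the upstream crayfish population surge

Direct effects: the upstream crayfish population surge.
2 steps out: the juvenile frog recruitment failure.
3 steps out: the carp displacement, the native zooplankton overgrazing.
4 steps out: the seasonal frog displacement.
Not reachable from it: the invasive crayfish population decline, the otter overgrazing, the seasonal dragonfly bloom, the benthic dragonfly population decline, the dragonfly displacement, the juvenile mussel range expansion, the planktonic mayfly displacement, the native zooplankton population surge, the benthic dragonfly habitat loss, the native carp bloom.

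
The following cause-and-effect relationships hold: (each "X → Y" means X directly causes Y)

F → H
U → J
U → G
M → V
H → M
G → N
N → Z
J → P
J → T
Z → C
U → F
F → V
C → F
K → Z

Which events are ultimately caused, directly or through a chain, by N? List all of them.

Direct effects: Z.
2 steps out: C.
3 steps out: F.
4 steps out: H, V.
5 steps out: M.
Not reachable from it: U, G, J, K, T, P.

C, F, H, M, V, Z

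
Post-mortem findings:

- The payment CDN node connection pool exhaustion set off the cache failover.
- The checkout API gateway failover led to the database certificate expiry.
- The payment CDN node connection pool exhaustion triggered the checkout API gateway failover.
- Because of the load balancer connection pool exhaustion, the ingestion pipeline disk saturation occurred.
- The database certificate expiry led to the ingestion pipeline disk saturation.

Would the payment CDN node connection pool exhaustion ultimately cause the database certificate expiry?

There is a causal chain: the payment CDN node connection pool exhaustion → the checkout API gateway failover → the database certificate expiry.

Yes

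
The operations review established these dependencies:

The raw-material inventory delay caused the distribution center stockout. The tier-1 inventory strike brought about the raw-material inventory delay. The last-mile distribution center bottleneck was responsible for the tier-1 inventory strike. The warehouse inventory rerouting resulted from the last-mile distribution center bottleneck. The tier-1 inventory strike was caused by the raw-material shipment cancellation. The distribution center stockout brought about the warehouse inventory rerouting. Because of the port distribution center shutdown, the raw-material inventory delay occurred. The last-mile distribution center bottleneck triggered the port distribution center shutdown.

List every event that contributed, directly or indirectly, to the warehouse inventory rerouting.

the distribution center stockout, the last-mile distribution center bottleneck, the port distribution center shutdown, the raw-material inventory delay, the raw-material shipment cancellation, the tier-1 inventory strike

Immediate causes of the warehouse inventory rerouting: the last-mile distribution center bottleneck, the distribution center stockout.
Further upstream: the raw-material shipment cancellation, the port distribution center shutdown, the tier-1 inventory strike, the raw-material inventory delay.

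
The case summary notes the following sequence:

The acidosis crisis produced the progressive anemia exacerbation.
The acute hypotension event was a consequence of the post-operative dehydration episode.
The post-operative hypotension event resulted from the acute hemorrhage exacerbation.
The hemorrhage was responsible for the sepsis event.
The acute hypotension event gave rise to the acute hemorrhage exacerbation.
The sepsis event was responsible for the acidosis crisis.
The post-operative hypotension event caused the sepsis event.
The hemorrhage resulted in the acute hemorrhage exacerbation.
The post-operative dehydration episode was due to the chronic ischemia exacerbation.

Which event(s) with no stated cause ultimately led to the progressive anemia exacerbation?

Tracing upstream from the progressive anemia exacerbation: the progressive anemia exacerbation ← the acidosis crisis ← the sepsis event ← the post-operative hypotension event ← the acute hemorrhage exacerbation ← the acute hypotension event ← the post-operative dehydration episode ← the chronic ischemia exacerbation.
A separate upstream branch: the progressive anemia exacerbation ← the acidosis crisis ← the sepsis event ← the hemorrhage.
Each of those chain origins has no stated cause.

the chronic ischemia exacerbation, the hemorrhage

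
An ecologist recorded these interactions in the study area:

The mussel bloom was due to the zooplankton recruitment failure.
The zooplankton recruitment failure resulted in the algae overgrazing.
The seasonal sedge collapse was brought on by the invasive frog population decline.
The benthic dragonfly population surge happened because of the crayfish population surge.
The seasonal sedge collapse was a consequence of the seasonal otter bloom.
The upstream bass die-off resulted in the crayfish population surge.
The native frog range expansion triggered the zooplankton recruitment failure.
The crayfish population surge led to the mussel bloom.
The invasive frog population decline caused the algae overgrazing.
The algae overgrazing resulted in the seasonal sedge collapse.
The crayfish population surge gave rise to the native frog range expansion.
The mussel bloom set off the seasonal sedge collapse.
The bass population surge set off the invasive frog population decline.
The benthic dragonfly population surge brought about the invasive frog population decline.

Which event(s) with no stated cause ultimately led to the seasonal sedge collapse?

Tracing upstream from the seasonal sedge collapse: the seasonal sedge collapse ← the invasive frog population decline ← the bass population surge.
A separate upstream branch: the seasonal sedge collapse ← the mussel bloom ← the crayfish population surge ← the upstream bass die-off.
A separate upstream branch: the seasonal sedge collapse ← the seasonal otter bloom.
Each of those chain origins has no stated cause.

the bass population surge, the seasonal otter bloom, the upstream bass die-off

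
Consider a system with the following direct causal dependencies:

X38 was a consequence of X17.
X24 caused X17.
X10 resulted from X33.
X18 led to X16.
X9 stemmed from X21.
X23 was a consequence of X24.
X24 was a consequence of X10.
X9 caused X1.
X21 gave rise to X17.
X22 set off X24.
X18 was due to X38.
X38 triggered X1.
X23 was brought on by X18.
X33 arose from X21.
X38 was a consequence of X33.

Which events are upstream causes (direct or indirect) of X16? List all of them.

X10, X17, X18, X21, X22, X24, X33, X38

Immediate cause of X16: X18.
Further upstream: X21, X33, X10, X24, X17, X38, X22.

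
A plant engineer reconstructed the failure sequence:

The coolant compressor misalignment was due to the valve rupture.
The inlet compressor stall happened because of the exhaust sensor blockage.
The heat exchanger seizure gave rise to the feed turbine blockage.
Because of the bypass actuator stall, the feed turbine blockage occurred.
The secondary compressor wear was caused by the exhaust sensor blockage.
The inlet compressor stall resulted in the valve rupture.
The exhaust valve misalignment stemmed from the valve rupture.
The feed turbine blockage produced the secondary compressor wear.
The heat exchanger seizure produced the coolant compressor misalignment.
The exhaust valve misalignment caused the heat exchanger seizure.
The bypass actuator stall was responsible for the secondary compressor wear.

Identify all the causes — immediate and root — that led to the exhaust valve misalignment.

the exhaust sensor blockage, the inlet compressor stall, the valve rupture

Immediate cause of the exhaust valve misalignment: the valve rupture.
Further upstream: the exhaust sensor blockage, the inlet compressor stall.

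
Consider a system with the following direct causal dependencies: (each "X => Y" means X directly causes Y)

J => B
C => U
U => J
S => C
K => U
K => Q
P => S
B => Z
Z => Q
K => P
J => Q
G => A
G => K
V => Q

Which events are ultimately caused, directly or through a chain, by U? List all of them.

Direct effects: J.
2 steps out: B, Q.
3 steps out: Z.
Not reachable from it: G, A, K, P, S, C, V.

B, J, Q, Z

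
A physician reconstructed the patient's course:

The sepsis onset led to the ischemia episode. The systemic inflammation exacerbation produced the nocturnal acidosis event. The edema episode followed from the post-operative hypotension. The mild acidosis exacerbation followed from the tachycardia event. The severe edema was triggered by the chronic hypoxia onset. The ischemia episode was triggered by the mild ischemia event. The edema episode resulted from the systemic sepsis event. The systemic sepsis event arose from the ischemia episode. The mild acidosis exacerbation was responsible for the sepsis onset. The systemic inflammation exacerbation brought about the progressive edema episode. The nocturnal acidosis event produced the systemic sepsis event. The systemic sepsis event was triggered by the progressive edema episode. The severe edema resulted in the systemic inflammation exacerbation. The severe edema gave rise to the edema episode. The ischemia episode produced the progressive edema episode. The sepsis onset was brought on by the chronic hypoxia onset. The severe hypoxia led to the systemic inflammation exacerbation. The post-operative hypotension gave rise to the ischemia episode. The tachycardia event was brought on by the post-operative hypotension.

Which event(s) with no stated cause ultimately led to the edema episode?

the chronic hypoxia onset, the mild ischemia event, the post-operative hypotension, the severe hypoxia

Tracing upstream from the edema episode: the edema episode ← the post-operative hypotension.
A separate upstream branch: the edema episode ← the systemic sepsis event ← the nocturnal acidosis event ← the systemic inflammation exacerbation ← the severe hypoxia.
A separate upstream branch: the edema episode ← the systemic sepsis event ← the ischemia episode ← the mild ischemia event.
A separate upstream branch: the edema episode ← the severe edema ← the chronic hypoxia onset.
Each of those chain origins has no stated cause.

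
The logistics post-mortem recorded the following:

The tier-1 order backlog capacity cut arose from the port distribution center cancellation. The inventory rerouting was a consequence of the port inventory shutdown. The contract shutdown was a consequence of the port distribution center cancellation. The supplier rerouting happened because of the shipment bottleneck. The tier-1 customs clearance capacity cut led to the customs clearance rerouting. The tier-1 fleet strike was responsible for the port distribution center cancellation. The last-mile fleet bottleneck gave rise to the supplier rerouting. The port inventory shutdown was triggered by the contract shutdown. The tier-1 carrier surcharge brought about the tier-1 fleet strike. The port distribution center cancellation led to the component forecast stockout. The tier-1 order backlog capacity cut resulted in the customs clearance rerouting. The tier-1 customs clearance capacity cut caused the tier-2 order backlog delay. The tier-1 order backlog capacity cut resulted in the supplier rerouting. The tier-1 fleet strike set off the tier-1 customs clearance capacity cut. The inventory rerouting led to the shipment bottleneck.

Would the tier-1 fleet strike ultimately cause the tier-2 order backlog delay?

Yes

There is a causal chain: the tier-1 fleet strike → the tier-1 customs clearance capacity cut → the tier-2 order backlog delay.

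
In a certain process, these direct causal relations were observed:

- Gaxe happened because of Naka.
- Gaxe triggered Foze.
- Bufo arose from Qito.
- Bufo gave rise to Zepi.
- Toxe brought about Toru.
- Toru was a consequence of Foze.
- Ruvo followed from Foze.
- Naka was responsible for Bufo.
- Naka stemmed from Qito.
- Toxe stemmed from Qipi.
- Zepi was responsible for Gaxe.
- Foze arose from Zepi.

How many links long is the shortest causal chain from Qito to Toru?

4

Shortest chain: Qito → Naka → Gaxe → Foze → Toru.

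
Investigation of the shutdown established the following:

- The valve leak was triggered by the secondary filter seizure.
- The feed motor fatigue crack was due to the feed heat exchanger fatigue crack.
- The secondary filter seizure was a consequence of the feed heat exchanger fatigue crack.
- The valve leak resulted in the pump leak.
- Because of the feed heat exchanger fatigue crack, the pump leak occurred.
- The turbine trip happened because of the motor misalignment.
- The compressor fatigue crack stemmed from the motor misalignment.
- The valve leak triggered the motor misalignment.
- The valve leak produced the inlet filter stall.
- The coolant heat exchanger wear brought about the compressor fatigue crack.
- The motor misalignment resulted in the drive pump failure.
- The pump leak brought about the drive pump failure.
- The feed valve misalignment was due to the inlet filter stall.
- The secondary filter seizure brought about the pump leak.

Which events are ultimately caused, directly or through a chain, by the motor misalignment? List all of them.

Direct effects: the compressor fatigue crack, the drive pump failure, the turbine trip.
Not reachable from it: the feed heat exchanger fatigue crack, the feed motor fatigue crack, the secondary filter seizure, the valve leak, the coolant heat exchanger wear, the inlet filter stall, the pump leak, the feed valve misalignment.

the compressor fatigue crack, the drive pump failure, the turbine trip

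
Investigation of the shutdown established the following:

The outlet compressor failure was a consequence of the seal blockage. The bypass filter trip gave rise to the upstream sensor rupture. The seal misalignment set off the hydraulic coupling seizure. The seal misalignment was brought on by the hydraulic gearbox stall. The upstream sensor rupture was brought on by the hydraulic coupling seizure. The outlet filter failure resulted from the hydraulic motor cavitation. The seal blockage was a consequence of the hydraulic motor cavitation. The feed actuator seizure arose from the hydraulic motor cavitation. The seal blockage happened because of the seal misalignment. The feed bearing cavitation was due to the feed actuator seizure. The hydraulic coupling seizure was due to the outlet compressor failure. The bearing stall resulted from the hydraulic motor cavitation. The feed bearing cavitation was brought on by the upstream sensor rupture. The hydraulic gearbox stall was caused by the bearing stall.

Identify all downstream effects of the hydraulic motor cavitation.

the bearing stall, the feed actuator seizure, the feed bearing cavitation, the hydraulic coupling seizure, the hydraulic gearbox stall, the outlet compressor failure, the outlet filter failure, the seal blockage, the seal misalignment, the upstream sensor rupture

Direct effects: the outlet filter failure, the bearing stall, the seal blockage, the feed actuator seizure.
2 steps out: the hydraulic gearbox stall, the outlet compressor failure, the feed bearing cavitation.
3 steps out: the seal misalignment, the hydraulic coupling seizure.
4 steps out: the upstream sensor rupture.
Not reachable from it: the bypass filter trip.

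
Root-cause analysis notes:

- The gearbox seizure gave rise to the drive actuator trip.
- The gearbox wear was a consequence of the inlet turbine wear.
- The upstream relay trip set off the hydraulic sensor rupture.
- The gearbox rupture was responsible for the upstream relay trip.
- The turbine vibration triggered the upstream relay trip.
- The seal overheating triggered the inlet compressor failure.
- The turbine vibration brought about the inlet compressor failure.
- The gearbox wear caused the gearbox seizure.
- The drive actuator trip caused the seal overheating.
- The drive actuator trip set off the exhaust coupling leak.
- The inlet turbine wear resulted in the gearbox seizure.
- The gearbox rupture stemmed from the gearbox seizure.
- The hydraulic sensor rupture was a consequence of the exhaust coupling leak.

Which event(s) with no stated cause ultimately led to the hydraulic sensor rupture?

Tracing upstream from the hydraulic sensor rupture: the hydraulic sensor rupture ← the exhaust coupling leak ← the drive actuator trip ← the gearbox seizure ← the inlet turbine wear.
A separate upstream branch: the hydraulic sensor rupture ← the upstream relay trip ← the turbine vibration.
Each of those chain origins has no stated cause.

the inlet turbine wear, the turbine vibration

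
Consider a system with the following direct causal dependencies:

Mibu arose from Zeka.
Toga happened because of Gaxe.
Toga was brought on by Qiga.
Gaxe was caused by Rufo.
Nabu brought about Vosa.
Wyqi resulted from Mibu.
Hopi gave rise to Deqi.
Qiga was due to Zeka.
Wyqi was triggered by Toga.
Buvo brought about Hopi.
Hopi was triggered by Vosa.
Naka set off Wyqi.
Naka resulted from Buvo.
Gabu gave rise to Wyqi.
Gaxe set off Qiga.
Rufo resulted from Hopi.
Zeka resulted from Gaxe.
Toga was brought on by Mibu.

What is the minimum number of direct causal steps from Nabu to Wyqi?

Shortest chain: Nabu → Vosa → Hopi → Rufo → Gaxe → Toga → Wyqi.

6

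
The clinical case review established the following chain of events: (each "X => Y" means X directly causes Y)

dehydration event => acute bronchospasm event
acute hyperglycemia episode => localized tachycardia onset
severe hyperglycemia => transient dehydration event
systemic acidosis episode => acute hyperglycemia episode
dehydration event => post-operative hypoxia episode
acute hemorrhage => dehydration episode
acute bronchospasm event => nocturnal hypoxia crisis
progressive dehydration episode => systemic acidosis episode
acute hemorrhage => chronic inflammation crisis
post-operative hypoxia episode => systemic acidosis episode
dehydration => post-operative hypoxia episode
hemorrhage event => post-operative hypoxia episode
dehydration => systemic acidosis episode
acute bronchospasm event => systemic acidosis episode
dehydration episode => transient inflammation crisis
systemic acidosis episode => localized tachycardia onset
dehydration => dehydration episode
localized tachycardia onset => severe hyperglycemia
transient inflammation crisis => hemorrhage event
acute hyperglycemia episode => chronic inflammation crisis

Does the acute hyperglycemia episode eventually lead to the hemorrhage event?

The acute hyperglycemia episode leads to the localized tachycardia onset, the severe hyperglycemia, the transient dehydration event, the chronic inflammation crisis; the hemorrhage event is not among them.

No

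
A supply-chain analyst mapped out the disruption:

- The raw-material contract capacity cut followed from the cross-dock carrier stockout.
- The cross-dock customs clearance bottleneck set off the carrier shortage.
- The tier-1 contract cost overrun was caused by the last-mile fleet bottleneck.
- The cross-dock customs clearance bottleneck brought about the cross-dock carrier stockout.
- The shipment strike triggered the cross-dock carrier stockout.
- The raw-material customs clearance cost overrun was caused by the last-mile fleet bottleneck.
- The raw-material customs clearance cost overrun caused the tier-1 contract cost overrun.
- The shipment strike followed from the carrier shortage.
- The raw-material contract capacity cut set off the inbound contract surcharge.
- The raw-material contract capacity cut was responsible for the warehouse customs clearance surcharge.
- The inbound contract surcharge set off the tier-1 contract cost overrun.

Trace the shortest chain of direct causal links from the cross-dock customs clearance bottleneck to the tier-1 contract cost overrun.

the cross-dock customs clearance bottleneck → the cross-dock carrier stockout
the cross-dock carrier stockout → the raw-material contract capacity cut
the raw-material contract capacity cut → the inbound contract surcharge
the inbound contract surcharge → the tier-1 contract cost overrun
Length: 4 steps.

the cross-dock customs clearance bottleneck → the cross-dock carrier stockout → the raw-material contract capacity cut → the inbound contract surcharge → the tier-1 contract cost overrun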